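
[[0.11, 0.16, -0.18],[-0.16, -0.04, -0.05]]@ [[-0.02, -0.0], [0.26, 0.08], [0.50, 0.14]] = [[-0.05,-0.01], [-0.03,-0.01]]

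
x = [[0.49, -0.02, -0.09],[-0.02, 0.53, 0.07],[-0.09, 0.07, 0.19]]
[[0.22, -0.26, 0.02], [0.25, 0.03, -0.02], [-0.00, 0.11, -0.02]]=x@[[0.47, -0.47, 0.03], [0.48, -0.01, -0.02], [0.03, 0.37, -0.06]]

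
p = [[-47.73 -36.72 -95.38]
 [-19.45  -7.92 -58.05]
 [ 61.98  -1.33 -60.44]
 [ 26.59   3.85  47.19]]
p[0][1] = -36.72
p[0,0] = -47.73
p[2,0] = 61.98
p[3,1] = 3.85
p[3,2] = 47.19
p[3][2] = 47.19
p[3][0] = 26.59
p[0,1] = -36.72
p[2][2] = -60.44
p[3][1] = 3.85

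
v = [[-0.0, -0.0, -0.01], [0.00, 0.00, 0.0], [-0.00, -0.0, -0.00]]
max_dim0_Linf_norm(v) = 0.01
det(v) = 0.00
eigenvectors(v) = [[1.0, 0.0, 1.00], [0.00, 1.0, 0.0], [0.0, 0.00, 0.0]]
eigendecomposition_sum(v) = [[-0.00,-0.00,0.00], [-0.00,-0.00,-0.0], [-0.00,-0.0,-0.00]] + [[0.0,0.0,0.00], [0.0,0.00,0.0], [0.0,0.0,0.00]] + [[-0.0, -0.00, -0.0], [-0.0, -0.0, -0.0], [-0.00, -0.0, -0.00]]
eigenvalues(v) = [-0.0, 0.0, -0.0]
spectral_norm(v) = 0.01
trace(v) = 0.00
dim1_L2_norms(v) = [0.01, 0.0, 0.0]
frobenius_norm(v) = 0.01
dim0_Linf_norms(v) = [0.0, 0.0, 0.01]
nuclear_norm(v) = 0.01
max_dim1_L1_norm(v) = 0.01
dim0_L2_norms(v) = [0.0, 0.0, 0.01]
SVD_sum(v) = [[0.0,0.00,-0.01],[0.0,0.0,0.00],[0.0,0.00,0.00]] + [[-0.0, -0.00, -0.00], [-0.00, -0.0, -0.0], [-0.0, 0.00, -0.0]] + [[-0.0,  -0.0,  -0.0], [0.0,  -0.00,  -0.0], [-0.0,  -0.00,  -0.0]]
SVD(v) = [[1.0, 0.00, 0.00],[0.0, 0.00, 1.0],[0.0, 1.00, 0.00]] @ diag([0.01, -0.0, -0.0]) @ [[0.00, 0.0, -1.00], [0.00, -1.00, 0.0], [-1.00, -0.0, -0.00]]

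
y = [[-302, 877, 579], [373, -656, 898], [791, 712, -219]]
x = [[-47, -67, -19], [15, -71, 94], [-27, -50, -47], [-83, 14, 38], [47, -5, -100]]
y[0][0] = -302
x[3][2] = 38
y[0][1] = 877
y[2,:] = [791, 712, -219]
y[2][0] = 791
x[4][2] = -100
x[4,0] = 47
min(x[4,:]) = -100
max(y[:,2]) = 898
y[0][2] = 579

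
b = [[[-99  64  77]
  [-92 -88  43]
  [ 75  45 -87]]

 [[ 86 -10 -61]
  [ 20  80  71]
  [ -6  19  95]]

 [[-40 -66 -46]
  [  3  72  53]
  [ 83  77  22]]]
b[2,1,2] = 53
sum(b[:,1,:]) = 162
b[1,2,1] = 19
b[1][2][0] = -6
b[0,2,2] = -87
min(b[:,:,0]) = -99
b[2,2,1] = 77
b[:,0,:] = [[-99, 64, 77], [86, -10, -61], [-40, -66, -46]]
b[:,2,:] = [[75, 45, -87], [-6, 19, 95], [83, 77, 22]]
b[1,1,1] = 80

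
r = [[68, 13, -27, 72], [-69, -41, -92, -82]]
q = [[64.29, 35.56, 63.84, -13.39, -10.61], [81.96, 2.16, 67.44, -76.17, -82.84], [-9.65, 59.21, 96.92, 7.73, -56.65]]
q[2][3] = 7.73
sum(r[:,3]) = -10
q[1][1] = 2.16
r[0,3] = 72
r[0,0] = 68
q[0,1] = 35.56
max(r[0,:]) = 72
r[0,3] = 72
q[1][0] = 81.96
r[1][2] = -92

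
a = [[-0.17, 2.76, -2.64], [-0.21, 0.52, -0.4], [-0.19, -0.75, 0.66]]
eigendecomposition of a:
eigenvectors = [[0.76, 0.67, -0.9], [0.43, -0.45, 0.03], [0.49, -0.59, 0.43]]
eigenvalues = [-0.3, 0.31, 1.0]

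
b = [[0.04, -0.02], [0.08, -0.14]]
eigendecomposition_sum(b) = [[0.03, -0.00], [0.02, -0.0]] + [[0.01, -0.02],[0.06, -0.14]]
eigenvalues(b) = [0.03, -0.13]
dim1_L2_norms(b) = [0.04, 0.16]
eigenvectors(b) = [[0.91, 0.12], [0.42, 0.99]]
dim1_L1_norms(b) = [0.06, 0.22]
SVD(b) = [[-0.23, -0.97], [-0.97, 0.23]] @ diag([0.16557900792370617, 0.024157651686396615]) @ [[-0.53,  0.85], [-0.85,  -0.53]]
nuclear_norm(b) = 0.19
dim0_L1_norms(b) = [0.12, 0.16]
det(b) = -0.00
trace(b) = -0.10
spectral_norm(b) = 0.17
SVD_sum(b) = [[0.02, -0.03],[0.08, -0.14]] + [[0.02, 0.01], [-0.0, -0.00]]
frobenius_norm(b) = 0.17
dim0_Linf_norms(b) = [0.08, 0.14]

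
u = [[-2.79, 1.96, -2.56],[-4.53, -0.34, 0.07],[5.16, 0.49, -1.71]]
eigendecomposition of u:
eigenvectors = [[(0.01-0.56j), 0.01+0.56j, 0.05+0.00j], [0.49-0.17j, (0.49+0.17j), (0.81+0j)], [(-0.65+0j), (-0.65-0j), 0.58+0.00j]]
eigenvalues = [(-2.13+4.62j), (-2.13-4.62j), (-0.57+0j)]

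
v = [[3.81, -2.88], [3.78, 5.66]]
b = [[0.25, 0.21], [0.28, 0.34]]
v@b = [[0.15, -0.18], [2.53, 2.72]]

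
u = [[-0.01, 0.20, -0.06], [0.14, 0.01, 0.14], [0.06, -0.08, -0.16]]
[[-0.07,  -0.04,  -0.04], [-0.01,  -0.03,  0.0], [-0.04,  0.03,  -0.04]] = u @ [[-0.31, -0.06, -0.21], [-0.27, -0.26, -0.12], [0.29, -0.11, 0.23]]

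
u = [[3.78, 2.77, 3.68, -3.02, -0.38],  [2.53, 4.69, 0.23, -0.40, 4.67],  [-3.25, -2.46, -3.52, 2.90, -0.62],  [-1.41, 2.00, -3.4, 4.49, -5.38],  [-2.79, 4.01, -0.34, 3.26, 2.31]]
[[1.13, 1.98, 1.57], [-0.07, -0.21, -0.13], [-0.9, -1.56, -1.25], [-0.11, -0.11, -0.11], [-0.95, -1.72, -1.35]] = u @ [[0.09,0.16,0.13], [0.06,0.1,0.08], [-0.0,-0.0,-0.0], [-0.19,-0.33,-0.26], [-0.14,-0.26,-0.2]]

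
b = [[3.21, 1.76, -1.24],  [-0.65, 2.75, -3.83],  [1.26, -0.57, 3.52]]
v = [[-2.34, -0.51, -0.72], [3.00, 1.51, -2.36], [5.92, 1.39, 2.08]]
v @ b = [[-8.09,-5.11,2.32],[5.67,10.78,-17.81],[20.72,13.06,-5.34]]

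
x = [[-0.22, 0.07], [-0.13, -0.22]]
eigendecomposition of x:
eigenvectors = [[0.00-0.59j, 0.00+0.59j], [(0.81+0j), (0.81-0j)]]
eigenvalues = [(-0.22+0.1j), (-0.22-0.1j)]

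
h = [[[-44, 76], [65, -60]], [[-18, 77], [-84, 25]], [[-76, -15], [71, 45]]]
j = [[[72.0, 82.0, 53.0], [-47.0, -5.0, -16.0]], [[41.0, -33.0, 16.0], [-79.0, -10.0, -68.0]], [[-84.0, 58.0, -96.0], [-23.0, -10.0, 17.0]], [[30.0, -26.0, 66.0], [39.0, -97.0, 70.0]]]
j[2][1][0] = -23.0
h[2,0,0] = -76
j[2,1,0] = -23.0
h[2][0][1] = -15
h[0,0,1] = 76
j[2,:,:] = [[-84.0, 58.0, -96.0], [-23.0, -10.0, 17.0]]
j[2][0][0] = -84.0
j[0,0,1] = 82.0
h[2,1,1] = 45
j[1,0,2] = 16.0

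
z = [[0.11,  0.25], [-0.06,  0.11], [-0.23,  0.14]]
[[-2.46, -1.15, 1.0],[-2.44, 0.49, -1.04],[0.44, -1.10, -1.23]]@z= [[-0.43,  -0.6], [-0.06,  -0.70], [0.40,  -0.18]]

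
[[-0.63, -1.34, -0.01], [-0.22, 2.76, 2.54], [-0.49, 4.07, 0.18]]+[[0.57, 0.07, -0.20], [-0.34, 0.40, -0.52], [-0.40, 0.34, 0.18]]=[[-0.06,-1.27,-0.21], [-0.56,3.16,2.02], [-0.89,4.41,0.36]]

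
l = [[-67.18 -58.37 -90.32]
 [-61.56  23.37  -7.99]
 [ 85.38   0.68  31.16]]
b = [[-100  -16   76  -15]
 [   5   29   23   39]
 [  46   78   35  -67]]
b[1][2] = 23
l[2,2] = 31.16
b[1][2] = 23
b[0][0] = -100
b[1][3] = 39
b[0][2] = 76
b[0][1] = -16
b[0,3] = -15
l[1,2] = -7.99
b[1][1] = 29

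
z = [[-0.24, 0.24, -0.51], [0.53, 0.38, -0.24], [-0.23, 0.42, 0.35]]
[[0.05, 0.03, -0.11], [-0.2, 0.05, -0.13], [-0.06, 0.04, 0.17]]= z @ [[-0.25, 0.01, -0.14], [-0.21, 0.11, 0.06], [-0.07, -0.01, 0.31]]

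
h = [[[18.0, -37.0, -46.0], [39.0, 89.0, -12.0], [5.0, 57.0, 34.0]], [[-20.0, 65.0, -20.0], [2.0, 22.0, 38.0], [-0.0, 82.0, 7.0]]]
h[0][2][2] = 34.0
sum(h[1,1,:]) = 62.0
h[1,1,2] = 38.0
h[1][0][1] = 65.0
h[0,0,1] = -37.0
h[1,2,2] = 7.0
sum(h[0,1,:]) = 116.0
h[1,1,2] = 38.0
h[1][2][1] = 82.0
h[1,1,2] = 38.0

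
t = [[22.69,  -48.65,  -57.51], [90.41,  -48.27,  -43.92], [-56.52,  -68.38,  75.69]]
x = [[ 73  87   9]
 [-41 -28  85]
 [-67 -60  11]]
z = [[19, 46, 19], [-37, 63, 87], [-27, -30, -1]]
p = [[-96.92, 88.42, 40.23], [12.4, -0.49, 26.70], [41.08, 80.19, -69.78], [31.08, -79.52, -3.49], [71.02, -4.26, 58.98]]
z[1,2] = 87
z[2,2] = -1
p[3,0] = 31.08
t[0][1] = -48.65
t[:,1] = [-48.65, -48.27, -68.38]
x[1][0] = -41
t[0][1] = -48.65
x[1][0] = -41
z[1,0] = -37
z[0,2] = 19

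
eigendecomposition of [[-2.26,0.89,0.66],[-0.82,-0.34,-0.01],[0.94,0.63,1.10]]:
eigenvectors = [[0.86, -0.27, 0.16], [0.40, -0.84, -0.09], [-0.33, 0.46, 0.98]]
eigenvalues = [-2.1, -0.59, 1.2]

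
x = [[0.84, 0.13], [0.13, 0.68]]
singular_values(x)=[0.91, 0.61]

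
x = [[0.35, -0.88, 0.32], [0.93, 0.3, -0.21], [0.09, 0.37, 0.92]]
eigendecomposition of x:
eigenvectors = [[(-0.03+0.67j), (-0.03-0.67j), 0.30+0.00j], [(0.7+0j), (0.7-0j), 0.12+0.00j], [(-0.08-0.22j), (-0.08+0.22j), (0.95+0j)]]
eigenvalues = [(0.29+0.96j), (0.29-0.96j), (1+0j)]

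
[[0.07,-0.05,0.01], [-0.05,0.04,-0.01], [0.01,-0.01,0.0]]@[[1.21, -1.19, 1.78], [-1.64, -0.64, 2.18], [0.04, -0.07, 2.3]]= [[0.17, -0.05, 0.04], [-0.13, 0.03, -0.02], [0.03, -0.01, -0.00]]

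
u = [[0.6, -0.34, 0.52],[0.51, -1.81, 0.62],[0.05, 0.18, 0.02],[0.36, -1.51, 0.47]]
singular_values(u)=[2.64, 0.6, 0.0]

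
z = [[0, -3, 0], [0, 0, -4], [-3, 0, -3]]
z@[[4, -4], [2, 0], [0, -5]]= [[-6, 0], [0, 20], [-12, 27]]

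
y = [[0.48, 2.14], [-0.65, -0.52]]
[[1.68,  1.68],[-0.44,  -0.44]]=y@[[0.06, 0.06], [0.77, 0.77]]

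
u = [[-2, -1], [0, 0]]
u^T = [[-2, 0], [-1, 0]]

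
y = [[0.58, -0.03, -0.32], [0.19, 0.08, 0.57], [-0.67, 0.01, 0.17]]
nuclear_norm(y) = 1.57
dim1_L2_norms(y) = [0.66, 0.61, 0.69]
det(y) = -0.00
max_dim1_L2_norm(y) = 0.69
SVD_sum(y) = [[0.61, -0.02, -0.26], [-0.05, 0.00, 0.02], [-0.63, 0.02, 0.27]] + [[-0.03, -0.01, -0.06], [0.24, 0.08, 0.55], [-0.04, -0.01, -0.10]] + [[-0.0, 0.0, -0.0],[-0.00, 0.0, -0.00],[-0.0, 0.0, -0.0]]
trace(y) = 0.83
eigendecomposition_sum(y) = [[0.61, -0.03, -0.29],[-0.26, 0.01, 0.12],[-0.57, 0.02, 0.27]] + [[-0.03, -0.00, -0.03], [0.38, 0.05, 0.39], [-0.09, -0.01, -0.09]] + [[-0.00, -0.00, -0.00], [0.06, 0.02, 0.06], [-0.01, -0.00, -0.01]]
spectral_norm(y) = 0.95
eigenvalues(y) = [0.89, -0.07, 0.01]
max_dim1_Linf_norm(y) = 0.67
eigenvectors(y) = [[-0.7,  -0.07,  -0.01],[0.29,  0.97,  0.99],[0.65,  -0.24,  -0.12]]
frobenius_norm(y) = 1.13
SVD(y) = [[-0.69, 0.1, 0.71], [0.06, -0.98, 0.20], [0.72, 0.18, 0.67]] @ diag([0.9509117201626881, 0.6170617943004352, 0.0012815896242935295]) @ [[-0.92, 0.03, 0.40], [-0.4, -0.13, -0.91], [-0.02, 0.99, -0.13]]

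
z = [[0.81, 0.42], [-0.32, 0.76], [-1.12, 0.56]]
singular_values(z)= [1.5, 0.91]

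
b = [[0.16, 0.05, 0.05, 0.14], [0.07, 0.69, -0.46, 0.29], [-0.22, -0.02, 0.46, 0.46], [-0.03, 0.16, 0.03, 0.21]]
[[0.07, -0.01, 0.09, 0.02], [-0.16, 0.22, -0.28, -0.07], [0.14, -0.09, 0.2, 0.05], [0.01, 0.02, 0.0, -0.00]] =b@[[0.27, -0.06, 0.34, 0.08], [-0.06, 0.23, -0.17, -0.05], [0.34, -0.17, 0.48, 0.11], [0.08, -0.05, 0.11, 0.03]]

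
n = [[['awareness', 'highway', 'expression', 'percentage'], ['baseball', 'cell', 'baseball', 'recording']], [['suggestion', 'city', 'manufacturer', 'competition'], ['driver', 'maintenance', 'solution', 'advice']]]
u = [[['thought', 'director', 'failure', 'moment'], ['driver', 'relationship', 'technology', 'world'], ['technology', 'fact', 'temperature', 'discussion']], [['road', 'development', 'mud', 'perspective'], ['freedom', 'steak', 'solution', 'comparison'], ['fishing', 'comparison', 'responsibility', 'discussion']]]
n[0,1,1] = 'cell'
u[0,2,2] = 'temperature'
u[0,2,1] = 'fact'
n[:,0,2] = ['expression', 'manufacturer']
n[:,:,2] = [['expression', 'baseball'], ['manufacturer', 'solution']]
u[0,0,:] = ['thought', 'director', 'failure', 'moment']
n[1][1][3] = 'advice'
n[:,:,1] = [['highway', 'cell'], ['city', 'maintenance']]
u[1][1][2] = 'solution'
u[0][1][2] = 'technology'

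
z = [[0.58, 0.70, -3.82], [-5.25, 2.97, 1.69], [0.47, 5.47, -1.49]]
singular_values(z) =[6.9, 5.72, 2.59]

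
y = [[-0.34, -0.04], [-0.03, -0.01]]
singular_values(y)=[0.34, 0.01]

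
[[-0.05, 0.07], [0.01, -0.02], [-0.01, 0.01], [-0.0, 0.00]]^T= [[-0.05, 0.01, -0.01, -0.0], [0.07, -0.02, 0.01, 0.0]]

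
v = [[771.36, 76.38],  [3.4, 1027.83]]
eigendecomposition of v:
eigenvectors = [[-1.0, -0.28], [0.01, -0.96]]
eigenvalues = [770.35, 1028.84]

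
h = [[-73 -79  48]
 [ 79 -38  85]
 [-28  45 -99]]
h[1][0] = 79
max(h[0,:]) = 48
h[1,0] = 79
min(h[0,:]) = -79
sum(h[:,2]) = 34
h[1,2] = 85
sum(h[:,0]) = -22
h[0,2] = 48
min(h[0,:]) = -79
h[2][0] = -28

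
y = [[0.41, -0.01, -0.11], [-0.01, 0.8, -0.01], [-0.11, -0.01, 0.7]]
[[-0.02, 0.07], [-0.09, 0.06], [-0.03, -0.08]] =y@ [[-0.06, 0.14], [-0.11, 0.07], [-0.05, -0.09]]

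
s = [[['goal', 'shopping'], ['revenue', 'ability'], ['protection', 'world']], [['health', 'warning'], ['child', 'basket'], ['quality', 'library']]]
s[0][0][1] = 'shopping'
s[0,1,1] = 'ability'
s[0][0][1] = 'shopping'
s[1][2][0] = 'quality'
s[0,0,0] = 'goal'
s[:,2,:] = [['protection', 'world'], ['quality', 'library']]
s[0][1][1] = 'ability'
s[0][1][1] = 'ability'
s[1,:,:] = [['health', 'warning'], ['child', 'basket'], ['quality', 'library']]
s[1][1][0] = 'child'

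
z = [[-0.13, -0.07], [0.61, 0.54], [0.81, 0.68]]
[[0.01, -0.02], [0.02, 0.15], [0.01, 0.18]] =z@[[-0.17, -0.06],[0.22, 0.34]]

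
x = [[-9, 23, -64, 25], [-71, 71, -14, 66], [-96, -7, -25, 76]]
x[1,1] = 71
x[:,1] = [23, 71, -7]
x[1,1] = 71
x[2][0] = -96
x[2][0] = -96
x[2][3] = 76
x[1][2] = -14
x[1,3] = 66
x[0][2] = -64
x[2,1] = -7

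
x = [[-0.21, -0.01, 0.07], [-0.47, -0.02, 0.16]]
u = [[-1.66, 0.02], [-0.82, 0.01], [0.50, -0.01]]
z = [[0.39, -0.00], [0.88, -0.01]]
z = x @ u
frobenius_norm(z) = 0.96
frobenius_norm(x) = 0.54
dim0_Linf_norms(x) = [0.47, 0.02, 0.16]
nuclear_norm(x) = 0.55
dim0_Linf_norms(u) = [1.66, 0.02]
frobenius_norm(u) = 1.92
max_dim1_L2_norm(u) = 1.66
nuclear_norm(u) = 1.92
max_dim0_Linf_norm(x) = 0.47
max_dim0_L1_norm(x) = 0.68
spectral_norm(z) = 0.96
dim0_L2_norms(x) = [0.51, 0.02, 0.17]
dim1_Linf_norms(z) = [0.39, 0.88]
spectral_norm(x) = 0.54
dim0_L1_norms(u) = [2.98, 0.04]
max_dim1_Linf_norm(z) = 0.88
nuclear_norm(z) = 0.97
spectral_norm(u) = 1.92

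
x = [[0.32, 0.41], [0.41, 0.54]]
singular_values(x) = [0.85, 0.01]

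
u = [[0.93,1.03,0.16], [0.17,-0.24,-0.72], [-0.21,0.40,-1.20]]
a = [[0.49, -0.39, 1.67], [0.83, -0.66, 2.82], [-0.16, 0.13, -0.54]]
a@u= [[0.04,1.27,-1.64], [0.07,2.14,-2.78], [-0.01,-0.41,0.53]]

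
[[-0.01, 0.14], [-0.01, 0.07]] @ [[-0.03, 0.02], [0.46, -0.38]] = [[0.06, -0.05], [0.03, -0.03]]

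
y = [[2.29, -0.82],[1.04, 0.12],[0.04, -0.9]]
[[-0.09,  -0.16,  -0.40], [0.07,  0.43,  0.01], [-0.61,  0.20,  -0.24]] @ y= [[-0.39, 0.41], [0.61, -0.01], [-1.2, 0.74]]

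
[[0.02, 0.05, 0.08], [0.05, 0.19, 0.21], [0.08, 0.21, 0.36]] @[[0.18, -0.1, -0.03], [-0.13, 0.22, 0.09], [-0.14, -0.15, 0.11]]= [[-0.01, -0.0, 0.01],[-0.05, 0.01, 0.04],[-0.06, -0.02, 0.06]]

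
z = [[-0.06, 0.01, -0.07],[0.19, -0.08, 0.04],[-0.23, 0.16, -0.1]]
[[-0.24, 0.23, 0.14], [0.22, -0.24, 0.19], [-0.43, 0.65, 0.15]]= z @ [[0.49, 0.68, 2.99],[-0.06, 2.88, 2.65],[3.05, -3.50, -4.15]]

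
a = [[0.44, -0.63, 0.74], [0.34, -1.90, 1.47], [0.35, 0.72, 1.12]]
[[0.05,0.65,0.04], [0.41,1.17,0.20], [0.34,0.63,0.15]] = a @ [[-0.61,0.38,-0.23], [0.04,-0.14,0.01], [0.47,0.53,0.2]]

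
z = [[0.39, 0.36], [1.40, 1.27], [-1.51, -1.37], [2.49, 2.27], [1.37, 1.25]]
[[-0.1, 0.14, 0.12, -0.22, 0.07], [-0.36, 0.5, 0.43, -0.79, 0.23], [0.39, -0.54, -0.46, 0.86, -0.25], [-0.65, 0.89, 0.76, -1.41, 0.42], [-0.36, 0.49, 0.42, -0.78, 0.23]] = z @ [[-0.15,0.45,0.35,-0.24,0.14],[-0.12,-0.10,-0.05,-0.36,0.03]]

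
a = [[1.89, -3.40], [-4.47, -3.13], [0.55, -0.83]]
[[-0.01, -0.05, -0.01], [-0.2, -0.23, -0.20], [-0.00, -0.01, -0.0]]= a @ [[0.03, 0.03, 0.03], [0.02, 0.03, 0.02]]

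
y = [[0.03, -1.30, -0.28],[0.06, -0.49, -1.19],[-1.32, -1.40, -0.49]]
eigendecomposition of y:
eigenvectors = [[(0.61+0j), (0.61-0j), (0.4+0j)], [-0.27-0.46j, (-0.27+0.46j), 0.52+0.00j], [0.00+0.59j, -0.59j, (0.75+0j)]]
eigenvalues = [(0.61+0.72j), (0.61-0.72j), (-2.17+0j)]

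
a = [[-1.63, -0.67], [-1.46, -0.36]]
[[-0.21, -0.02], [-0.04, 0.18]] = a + [[1.42, 0.65], [1.42, 0.54]]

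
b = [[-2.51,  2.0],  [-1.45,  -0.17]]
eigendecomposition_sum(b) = [[(-1.25-0.01j), 1.00+1.08j],[(-0.72-0.79j), (-0.09+1.25j)]] + [[-1.25+0.01j, 1.00-1.08j], [-0.73+0.79j, -0.08-1.25j]]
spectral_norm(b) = 3.39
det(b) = 3.33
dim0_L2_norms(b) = [2.9, 2.01]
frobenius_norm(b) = 3.53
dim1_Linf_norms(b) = [2.51, 1.45]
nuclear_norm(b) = 4.37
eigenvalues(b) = [(-1.34+1.24j), (-1.34-1.24j)]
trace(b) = -2.68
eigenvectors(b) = [[0.76+0.00j, 0.76-0.00j], [(0.45+0.47j), 0.45-0.47j]]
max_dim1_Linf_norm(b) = 2.51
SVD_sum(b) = [[-2.69, 1.72], [-0.95, 0.61]] + [[0.18,0.28], [-0.5,-0.78]]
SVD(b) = [[-0.94, -0.33], [-0.33, 0.94]] @ diag([3.386197331090001, 0.9824294554414379]) @ [[0.84, -0.54], [-0.54, -0.84]]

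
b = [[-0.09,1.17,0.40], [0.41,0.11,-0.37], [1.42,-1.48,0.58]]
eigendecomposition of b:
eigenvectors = [[0.59, -0.55, -0.06], [-0.36, -0.62, -0.37], [-0.73, 0.56, 0.93]]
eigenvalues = [-1.3, 0.81, 1.09]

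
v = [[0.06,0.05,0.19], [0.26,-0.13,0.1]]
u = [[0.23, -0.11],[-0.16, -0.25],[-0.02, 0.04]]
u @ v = [[-0.01, 0.03, 0.03],[-0.07, 0.02, -0.06],[0.01, -0.01, 0.00]]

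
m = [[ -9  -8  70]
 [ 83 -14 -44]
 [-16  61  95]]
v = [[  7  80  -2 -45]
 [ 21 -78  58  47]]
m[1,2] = -44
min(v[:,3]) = -45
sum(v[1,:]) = 48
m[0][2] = 70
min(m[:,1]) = -14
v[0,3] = -45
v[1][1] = -78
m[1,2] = -44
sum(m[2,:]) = 140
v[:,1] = [80, -78]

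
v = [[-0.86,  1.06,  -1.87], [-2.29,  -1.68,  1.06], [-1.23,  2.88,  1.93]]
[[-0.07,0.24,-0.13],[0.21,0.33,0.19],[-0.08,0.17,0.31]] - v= [[0.79, -0.82, 1.74],[2.5, 2.01, -0.87],[1.15, -2.71, -1.62]]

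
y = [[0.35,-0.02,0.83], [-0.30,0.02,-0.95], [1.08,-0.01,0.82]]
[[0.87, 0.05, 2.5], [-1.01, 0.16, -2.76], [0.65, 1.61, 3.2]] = y @ [[-0.25, 2.14, 1.0], [-2.56, -1.62, 0.07], [1.09, -0.88, 2.59]]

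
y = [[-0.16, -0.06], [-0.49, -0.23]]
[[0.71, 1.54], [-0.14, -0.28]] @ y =[[-0.87, -0.40],[0.16, 0.07]]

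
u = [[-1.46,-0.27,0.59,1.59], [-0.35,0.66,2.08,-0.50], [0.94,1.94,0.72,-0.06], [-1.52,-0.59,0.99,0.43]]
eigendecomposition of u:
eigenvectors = [[(0.08+0j), (0.59+0j), 0.59-0.00j, 0.56+0.00j], [0.69+0.00j, (-0.43+0.35j), (-0.43-0.35j), (-0.65+0j)], [(0.71+0j), (0.3-0.29j), 0.30+0.29j, (0.51+0j)], [0.07+0.00j, (0.05+0.42j), 0.05-0.42j, -0.04+0.00j]]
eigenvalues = [(2.71+0j), (-0.82+0.68j), (-0.82-0.68j), (-0.71+0j)]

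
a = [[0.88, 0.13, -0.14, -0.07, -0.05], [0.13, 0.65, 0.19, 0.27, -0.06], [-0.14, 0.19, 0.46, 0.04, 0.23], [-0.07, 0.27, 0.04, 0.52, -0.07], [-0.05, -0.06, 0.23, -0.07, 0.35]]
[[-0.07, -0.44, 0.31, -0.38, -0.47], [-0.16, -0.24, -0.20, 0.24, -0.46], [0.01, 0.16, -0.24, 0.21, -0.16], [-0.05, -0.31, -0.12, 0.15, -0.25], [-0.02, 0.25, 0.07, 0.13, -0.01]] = a @[[0.02,-0.55,0.28,-0.52,-0.57], [-0.41,0.09,-0.08,0.58,-0.34], [0.38,-0.11,-0.75,-0.21,-0.36], [0.03,-0.63,0.0,0.0,-0.36], [-0.38,0.60,0.71,0.54,0.00]]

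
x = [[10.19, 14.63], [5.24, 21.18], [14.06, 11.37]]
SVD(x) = [[-0.55,0.15], [-0.65,-0.70], [-0.53,0.70]] @ diag([32.24800871567009, 8.997190332212949]) @ [[-0.51, -0.86], [0.86, -0.51]]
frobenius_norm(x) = 33.48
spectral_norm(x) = 32.25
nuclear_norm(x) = 41.25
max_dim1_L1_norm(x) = 26.42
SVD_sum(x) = [[9.04, 15.31],[10.63, 18.0],[8.62, 14.59]] + [[1.15,-0.68], [-5.39,3.18], [5.44,-3.22]]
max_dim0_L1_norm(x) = 47.18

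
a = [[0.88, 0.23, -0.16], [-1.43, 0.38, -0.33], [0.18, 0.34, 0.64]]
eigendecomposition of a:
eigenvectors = [[0.06+0.30j, (0.06-0.3j), (-0.35+0j)], [(-0.85+0j), (-0.85-0j), 0.59+0.00j], [(0.14+0.4j), 0.14-0.40j, 0.73+0.00j]]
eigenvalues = [(0.54+0.66j), (0.54-0.66j), (0.83+0j)]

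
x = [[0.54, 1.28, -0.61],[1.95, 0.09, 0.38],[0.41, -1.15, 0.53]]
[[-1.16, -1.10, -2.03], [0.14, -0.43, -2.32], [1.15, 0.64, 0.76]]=x @ [[0.12,-0.37,-1.18], [-0.97,-0.30,-1.0], [-0.02,0.84,0.18]]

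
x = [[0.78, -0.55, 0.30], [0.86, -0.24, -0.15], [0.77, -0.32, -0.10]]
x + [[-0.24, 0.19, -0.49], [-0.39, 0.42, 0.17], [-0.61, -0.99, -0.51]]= [[0.54, -0.36, -0.19],  [0.47, 0.18, 0.02],  [0.16, -1.31, -0.61]]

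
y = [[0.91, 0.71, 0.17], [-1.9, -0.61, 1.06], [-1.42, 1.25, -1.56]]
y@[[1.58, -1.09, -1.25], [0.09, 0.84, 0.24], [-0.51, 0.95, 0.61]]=[[1.42, -0.23, -0.86], [-3.6, 2.57, 2.88], [-1.34, 1.12, 1.12]]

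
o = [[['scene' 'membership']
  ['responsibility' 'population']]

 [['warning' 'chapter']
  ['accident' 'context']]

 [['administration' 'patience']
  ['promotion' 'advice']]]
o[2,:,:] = [['administration', 'patience'], ['promotion', 'advice']]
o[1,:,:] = [['warning', 'chapter'], ['accident', 'context']]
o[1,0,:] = ['warning', 'chapter']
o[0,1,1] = 'population'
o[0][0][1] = 'membership'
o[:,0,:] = [['scene', 'membership'], ['warning', 'chapter'], ['administration', 'patience']]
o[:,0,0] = ['scene', 'warning', 'administration']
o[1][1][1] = 'context'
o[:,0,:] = [['scene', 'membership'], ['warning', 'chapter'], ['administration', 'patience']]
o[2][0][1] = 'patience'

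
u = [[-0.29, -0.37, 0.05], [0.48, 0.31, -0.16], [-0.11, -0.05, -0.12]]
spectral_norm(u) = 0.75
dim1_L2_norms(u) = [0.47, 0.59, 0.17]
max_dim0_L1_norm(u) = 0.88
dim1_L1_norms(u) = [0.71, 0.95, 0.28]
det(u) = -0.01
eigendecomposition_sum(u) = [[-0.14+0.15j,-0.18+0.00j,0.05-0.05j], [(0.24-0.02j),0.16+0.14j,(-0.08+0j)], [-0.04-0.03j,-0.00-0.04j,0.01+0.01j]] + [[-0.14-0.15j, (-0.18-0j), (0.05+0.05j)], [0.24+0.02j, 0.16-0.14j, -0.08-0.00j], [(-0.04+0.03j), (-0+0.04j), 0.01-0.01j]] + [[-0.01-0.00j, (-0.01+0j), -0.04+0.00j], [-0.00-0.00j, (-0+0j), -0.00+0.00j], [-0.03-0.00j, -0.04+0.00j, -0.14+0.00j]]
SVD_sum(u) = [[-0.35,-0.29,0.09], [0.44,0.37,-0.11], [-0.07,-0.06,0.02]] + [[0.00, -0.02, -0.06],[0.0, -0.02, -0.07],[0.01, -0.04, -0.12]] + [[0.05, -0.06, 0.02], [0.03, -0.04, 0.02], [-0.05, 0.05, -0.02]]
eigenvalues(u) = [(0.03+0.3j), (0.03-0.3j), (-0.16+0j)]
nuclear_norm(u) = 1.03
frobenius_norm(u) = 0.78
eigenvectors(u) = [[(0.48-0.44j),  0.48+0.44j,  0.30+0.00j], [-0.75+0.00j,  (-0.75-0j),  (0.02+0j)], [0.11+0.10j,  (0.11-0.1j),  (0.95+0j)]]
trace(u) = -0.10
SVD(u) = [[-0.61, -0.41, -0.68], [0.78, -0.45, -0.44], [-0.12, -0.80, 0.59]] @ diag([0.7520669655558245, 0.15589770911939674, 0.12120719290115624]) @ [[0.75,0.63,-0.19], [-0.05,0.34,0.94], [-0.66,0.70,-0.29]]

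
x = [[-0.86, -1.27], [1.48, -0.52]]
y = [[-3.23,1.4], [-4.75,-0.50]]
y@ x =[[4.85,3.37], [3.34,6.29]]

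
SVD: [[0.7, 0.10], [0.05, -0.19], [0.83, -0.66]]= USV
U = [[-0.48,0.85], [-0.11,-0.3], [-0.87,-0.43]]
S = [1.2, 0.48]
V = [[-0.89, 0.46], [0.46, 0.89]]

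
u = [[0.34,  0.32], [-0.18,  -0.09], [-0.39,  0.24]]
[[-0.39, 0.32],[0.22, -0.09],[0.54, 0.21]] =u @[[-1.28, 0.05],[0.15, 0.94]]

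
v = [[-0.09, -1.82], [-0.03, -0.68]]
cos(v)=[[0.97, -0.67], [-0.01, 0.75]]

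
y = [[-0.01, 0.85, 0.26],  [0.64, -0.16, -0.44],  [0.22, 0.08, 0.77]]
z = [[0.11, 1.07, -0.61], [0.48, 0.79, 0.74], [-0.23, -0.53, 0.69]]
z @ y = [[0.55, -0.13, -0.91], [0.66, 0.34, 0.35], [-0.19, -0.06, 0.7]]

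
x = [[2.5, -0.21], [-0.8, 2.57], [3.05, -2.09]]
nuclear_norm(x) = 6.86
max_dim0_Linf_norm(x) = 3.05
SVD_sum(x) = [[1.7, -1.28], [-1.75, 1.31], [2.95, -2.22]] + [[0.8, 1.07],  [0.95, 1.26],  [0.10, 0.13]]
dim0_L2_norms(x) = [4.02, 3.32]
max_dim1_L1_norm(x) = 5.14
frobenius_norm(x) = 5.22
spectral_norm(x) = 4.79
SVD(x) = [[-0.44,-0.64], [0.46,-0.76], [-0.77,-0.08]] @ diag([4.7881797417513186, 2.069525250071204]) @ [[-0.80, 0.60],  [-0.6, -0.80]]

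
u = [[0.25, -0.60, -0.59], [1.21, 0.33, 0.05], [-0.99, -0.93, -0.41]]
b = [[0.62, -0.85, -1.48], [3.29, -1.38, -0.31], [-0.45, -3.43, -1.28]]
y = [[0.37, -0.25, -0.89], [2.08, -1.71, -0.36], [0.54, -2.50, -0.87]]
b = u + y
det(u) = 0.18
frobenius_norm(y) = 3.96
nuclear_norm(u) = 2.92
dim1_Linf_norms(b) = [1.48, 3.29, 3.43]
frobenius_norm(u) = 2.09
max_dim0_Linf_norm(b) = 3.43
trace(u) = 0.17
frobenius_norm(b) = 5.45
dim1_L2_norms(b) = [1.82, 3.58, 3.69]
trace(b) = -2.04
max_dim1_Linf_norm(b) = 3.43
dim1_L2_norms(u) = [0.88, 1.26, 1.42]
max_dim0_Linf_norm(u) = 1.21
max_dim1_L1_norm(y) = 4.15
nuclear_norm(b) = 8.52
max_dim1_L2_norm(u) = 1.42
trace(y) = -2.21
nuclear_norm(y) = 5.72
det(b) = 14.36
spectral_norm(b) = 4.36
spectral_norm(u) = 1.84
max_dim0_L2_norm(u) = 1.58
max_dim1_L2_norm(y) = 2.72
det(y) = 3.62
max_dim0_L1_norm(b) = 5.66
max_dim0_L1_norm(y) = 4.46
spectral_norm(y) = 3.67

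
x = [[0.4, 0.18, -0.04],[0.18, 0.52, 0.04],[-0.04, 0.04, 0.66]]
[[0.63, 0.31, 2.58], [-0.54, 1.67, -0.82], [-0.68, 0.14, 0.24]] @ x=[[0.2, 0.38, 1.69], [0.12, 0.74, -0.45], [-0.26, -0.04, 0.19]]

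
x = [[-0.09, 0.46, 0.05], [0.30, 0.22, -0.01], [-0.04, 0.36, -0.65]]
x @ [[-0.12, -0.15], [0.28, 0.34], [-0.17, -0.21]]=[[0.13, 0.16],  [0.03, 0.03],  [0.22, 0.26]]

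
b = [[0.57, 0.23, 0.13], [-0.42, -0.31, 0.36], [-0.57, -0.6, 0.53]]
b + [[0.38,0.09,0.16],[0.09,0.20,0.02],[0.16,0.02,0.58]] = [[0.95, 0.32, 0.29], [-0.33, -0.11, 0.38], [-0.41, -0.58, 1.11]]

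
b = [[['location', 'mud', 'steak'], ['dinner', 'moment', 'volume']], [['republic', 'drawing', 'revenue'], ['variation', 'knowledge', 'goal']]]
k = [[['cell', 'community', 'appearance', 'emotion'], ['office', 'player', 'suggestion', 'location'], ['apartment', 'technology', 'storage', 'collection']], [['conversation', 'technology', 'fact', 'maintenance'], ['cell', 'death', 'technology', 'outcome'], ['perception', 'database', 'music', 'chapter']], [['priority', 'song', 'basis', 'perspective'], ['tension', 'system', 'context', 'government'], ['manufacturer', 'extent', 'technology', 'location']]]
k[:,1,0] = ['office', 'cell', 'tension']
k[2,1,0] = 'tension'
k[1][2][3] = 'chapter'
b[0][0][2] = 'steak'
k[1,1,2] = 'technology'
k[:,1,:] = [['office', 'player', 'suggestion', 'location'], ['cell', 'death', 'technology', 'outcome'], ['tension', 'system', 'context', 'government']]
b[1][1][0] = 'variation'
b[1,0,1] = 'drawing'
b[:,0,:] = [['location', 'mud', 'steak'], ['republic', 'drawing', 'revenue']]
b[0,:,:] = [['location', 'mud', 'steak'], ['dinner', 'moment', 'volume']]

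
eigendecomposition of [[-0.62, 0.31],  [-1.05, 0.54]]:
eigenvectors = [[-0.55,-0.41], [-0.84,-0.91]]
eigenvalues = [-0.14, 0.06]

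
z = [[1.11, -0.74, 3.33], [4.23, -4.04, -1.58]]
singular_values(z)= [6.08, 3.55]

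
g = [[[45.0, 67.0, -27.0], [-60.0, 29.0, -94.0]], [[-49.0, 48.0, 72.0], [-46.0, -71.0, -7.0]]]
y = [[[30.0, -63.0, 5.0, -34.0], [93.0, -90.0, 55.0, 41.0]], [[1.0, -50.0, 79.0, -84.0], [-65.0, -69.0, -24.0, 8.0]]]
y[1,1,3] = 8.0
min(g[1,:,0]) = -49.0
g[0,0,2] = -27.0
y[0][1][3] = 41.0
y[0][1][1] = -90.0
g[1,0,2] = 72.0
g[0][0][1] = 67.0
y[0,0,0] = 30.0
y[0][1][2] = 55.0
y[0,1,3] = 41.0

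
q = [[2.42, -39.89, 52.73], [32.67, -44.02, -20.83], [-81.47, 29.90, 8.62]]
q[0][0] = 2.42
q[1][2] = -20.83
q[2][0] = -81.47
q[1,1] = -44.02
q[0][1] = -39.89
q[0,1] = -39.89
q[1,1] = -44.02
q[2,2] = 8.62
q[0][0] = 2.42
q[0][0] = 2.42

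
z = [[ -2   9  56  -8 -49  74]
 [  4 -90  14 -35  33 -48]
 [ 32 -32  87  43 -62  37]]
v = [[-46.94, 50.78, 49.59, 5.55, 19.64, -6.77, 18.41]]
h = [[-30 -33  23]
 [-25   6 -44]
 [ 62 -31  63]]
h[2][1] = -31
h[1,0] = -25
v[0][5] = -6.77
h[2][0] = 62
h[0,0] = -30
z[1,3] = -35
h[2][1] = -31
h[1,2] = -44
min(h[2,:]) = -31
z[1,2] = 14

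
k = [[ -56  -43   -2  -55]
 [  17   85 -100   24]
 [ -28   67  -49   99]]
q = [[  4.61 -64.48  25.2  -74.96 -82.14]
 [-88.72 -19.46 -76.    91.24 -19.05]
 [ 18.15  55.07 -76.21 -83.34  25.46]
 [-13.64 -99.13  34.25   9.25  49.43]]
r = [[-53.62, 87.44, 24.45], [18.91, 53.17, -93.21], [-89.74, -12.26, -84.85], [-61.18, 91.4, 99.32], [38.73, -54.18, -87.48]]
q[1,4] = -19.05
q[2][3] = -83.34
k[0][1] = -43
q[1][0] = -88.72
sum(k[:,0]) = -67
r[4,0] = 38.73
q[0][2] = 25.2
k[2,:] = [-28, 67, -49, 99]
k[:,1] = [-43, 85, 67]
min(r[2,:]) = -89.74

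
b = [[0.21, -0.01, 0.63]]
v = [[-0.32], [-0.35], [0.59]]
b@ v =[[0.31]]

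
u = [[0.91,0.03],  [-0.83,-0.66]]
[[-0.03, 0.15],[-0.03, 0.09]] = u@[[-0.04, 0.18], [0.09, -0.37]]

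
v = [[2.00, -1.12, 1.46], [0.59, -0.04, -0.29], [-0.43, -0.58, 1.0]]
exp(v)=[[4.22,  -3.87,  6.0], [1.62,  0.22,  0.78], [-2.09,  -0.05,  1.48]]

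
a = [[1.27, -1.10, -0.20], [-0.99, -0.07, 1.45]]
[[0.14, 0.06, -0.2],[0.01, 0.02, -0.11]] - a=[[-1.13, 1.16, 0.0],[1.00, 0.09, -1.56]]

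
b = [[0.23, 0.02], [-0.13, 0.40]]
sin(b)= [[0.23, 0.02], [-0.12, 0.39]]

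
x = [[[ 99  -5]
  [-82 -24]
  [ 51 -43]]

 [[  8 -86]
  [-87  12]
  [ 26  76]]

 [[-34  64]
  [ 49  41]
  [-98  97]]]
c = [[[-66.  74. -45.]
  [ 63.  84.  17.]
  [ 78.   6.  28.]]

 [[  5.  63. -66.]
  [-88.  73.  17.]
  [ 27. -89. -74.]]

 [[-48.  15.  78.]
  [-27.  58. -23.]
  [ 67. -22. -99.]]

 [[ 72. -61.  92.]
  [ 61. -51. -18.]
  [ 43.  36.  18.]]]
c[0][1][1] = 84.0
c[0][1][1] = 84.0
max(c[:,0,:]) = 92.0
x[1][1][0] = -87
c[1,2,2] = -74.0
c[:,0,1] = [74.0, 63.0, 15.0, -61.0]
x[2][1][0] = 49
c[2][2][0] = 67.0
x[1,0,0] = 8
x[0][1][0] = -82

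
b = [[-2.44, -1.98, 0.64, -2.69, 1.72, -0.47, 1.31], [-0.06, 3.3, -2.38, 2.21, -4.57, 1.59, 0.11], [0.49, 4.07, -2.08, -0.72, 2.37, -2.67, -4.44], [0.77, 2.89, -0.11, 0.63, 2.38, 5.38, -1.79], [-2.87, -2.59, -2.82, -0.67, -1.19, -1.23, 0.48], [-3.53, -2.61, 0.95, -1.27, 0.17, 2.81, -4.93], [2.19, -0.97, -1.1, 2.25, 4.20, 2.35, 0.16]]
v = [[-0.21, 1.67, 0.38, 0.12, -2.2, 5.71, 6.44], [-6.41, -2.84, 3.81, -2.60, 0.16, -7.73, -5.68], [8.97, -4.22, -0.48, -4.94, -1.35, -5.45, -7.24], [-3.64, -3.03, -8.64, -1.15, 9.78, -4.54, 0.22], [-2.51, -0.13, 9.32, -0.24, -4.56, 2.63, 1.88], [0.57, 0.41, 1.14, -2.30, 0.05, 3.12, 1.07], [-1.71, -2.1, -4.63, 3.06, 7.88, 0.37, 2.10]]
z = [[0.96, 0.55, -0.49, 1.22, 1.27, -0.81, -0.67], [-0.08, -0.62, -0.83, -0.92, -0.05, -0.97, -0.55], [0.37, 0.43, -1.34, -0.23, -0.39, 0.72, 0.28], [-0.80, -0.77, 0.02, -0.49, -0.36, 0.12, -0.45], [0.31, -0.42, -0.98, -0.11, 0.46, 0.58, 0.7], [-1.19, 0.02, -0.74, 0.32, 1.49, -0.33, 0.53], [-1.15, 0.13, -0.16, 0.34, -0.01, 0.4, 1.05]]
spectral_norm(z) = 2.72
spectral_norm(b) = 9.31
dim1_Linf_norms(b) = [2.69, 4.57, 4.44, 5.38, 2.87, 4.93, 4.2]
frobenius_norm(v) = 30.22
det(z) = -5.53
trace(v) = -4.02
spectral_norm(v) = 20.11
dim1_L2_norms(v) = [9.05, 12.75, 14.38, 14.65, 11.16, 4.24, 10.24]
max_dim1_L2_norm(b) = 7.36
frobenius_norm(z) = 4.83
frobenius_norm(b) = 16.86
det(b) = 13356.95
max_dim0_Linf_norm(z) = 1.49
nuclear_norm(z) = 11.15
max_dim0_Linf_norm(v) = 9.78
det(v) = -74420.15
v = b @ z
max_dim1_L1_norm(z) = 5.97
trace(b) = 1.19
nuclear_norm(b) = 39.36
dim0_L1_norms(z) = [4.86, 2.94, 4.56, 3.63, 4.03, 3.93, 4.23]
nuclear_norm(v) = 61.64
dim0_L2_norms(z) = [2.13, 1.29, 2.06, 1.69, 2.08, 1.65, 1.7]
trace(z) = -0.31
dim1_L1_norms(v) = [16.73, 29.23, 32.65, 31.0, 21.27, 8.66, 21.85]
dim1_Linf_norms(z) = [1.27, 0.97, 1.34, 0.8, 0.98, 1.49, 1.15]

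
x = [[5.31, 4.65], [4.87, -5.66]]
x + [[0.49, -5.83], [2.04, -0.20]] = [[5.8, -1.18], [6.91, -5.86]]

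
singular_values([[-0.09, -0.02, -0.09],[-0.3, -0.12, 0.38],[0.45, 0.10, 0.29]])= [0.57, 0.48, 0.0]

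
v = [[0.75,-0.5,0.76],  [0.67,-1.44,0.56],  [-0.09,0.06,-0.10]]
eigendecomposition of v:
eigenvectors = [[-0.25, -0.95, -0.73],[-0.97, -0.29, -0.08],[0.03, 0.11, 0.68]]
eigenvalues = [-1.29, 0.51, -0.01]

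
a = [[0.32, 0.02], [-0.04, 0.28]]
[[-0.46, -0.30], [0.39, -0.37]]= a @ [[-1.51, -0.84],[1.18, -1.45]]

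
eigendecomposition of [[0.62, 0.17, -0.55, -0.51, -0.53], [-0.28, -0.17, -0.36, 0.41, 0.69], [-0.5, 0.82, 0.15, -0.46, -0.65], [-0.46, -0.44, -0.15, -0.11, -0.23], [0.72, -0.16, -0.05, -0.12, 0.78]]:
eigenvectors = [[0.10+0.27j, (0.1-0.27j), (0.21+0.04j), (0.21-0.04j), 0.44+0.00j], [(0.38-0.08j), 0.38+0.08j, (-0.25+0.58j), (-0.25-0.58j), 0.20+0.00j], [(-0.18-0.23j), (-0.18+0.23j), (0.64+0j), (0.64-0j), (0.45+0j)], [-0.35+0.05j, -0.35-0.05j, (-0.31-0.01j), -0.31+0.01j, (0.74+0j)], [(0.75+0j), (0.75-0j), -0.17-0.10j, -0.17+0.10j, -0.13+0.00j]]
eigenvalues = [(0.86+0.28j), (0.86-0.28j), (0.05+0.82j), (0.05-0.82j), (-0.55+0j)]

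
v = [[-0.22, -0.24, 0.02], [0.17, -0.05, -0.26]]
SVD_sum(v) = [[-0.21, -0.11, 0.14],[0.18, 0.10, -0.12]] + [[-0.01,  -0.13,  -0.12], [-0.01,  -0.15,  -0.14]]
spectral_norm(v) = 0.37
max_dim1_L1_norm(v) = 0.48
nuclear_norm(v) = 0.63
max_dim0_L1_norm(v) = 0.39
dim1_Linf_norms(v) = [0.24, 0.26]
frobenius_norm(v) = 0.45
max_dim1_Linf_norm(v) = 0.26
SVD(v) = [[-0.75, 0.66], [0.66, 0.75]] @ diag([0.365407828475634, 0.2680990840878082]) @ [[0.76, 0.40, -0.51], [-0.07, -0.73, -0.68]]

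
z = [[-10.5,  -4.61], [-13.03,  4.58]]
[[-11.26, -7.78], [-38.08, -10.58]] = z @ [[2.1, 0.78], [-2.34, -0.09]]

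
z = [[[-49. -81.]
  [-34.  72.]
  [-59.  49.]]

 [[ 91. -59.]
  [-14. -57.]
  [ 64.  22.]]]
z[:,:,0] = [[-49.0, -34.0, -59.0], [91.0, -14.0, 64.0]]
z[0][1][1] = 72.0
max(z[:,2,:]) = 64.0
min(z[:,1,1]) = -57.0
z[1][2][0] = 64.0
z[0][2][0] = -59.0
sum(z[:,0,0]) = 42.0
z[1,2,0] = 64.0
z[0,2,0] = -59.0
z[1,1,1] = -57.0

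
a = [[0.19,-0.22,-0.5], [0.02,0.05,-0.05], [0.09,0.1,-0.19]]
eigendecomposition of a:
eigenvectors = [[(-0.92+0j), -0.92-0.00j, 0.94+0.00j], [(-0.07+0.05j), (-0.07-0.05j), -0.09+0.00j], [(-0.3+0.22j), (-0.3-0.22j), (0.34+0j)]]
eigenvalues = [(0.01+0.13j), (0.01-0.13j), (0.03+0j)]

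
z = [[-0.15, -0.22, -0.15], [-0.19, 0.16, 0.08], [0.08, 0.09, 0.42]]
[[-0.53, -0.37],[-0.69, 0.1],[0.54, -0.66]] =z@[[3.53, 0.8], [-0.51, 2.72], [0.72, -2.31]]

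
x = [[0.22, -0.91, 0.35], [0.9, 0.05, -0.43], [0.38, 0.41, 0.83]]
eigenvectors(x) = [[0.00+0.64j, 0.00-0.64j, 0.42+0.00j], [(0.71+0j), (0.71-0j), -0.01+0.00j], [0.01-0.30j, 0.01+0.30j, 0.91+0.00j]]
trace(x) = 1.10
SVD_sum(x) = [[0.24, 0.03, 0.14], [0.50, 0.05, 0.28], [0.67, 0.07, 0.38]] + [[0.07,-0.94,0.05],  [-0.00,0.0,-0.00],  [-0.03,0.34,-0.02]] + [[-0.09, 0.0, 0.17], [0.4, -0.01, -0.71], [-0.26, 0.00, 0.47]]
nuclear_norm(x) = 3.00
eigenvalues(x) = [(0.05+1j), (0.05-1j), (1+0j)]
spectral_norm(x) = 1.00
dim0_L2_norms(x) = [1.0, 1.0, 1.0]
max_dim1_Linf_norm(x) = 0.91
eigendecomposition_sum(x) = [[0.02+0.41j, -0.45+0.03j, -0.02-0.19j], [(0.45-0.02j), (0.02+0.5j), -0.21+0.02j], [(-0-0.19j), 0.21-0.00j, 0.09j]] + [[(0.02-0.41j),(-0.45-0.03j),-0.02+0.19j], [(0.45+0.02j),0.02-0.50j,(-0.21-0.02j)], [(-0+0.19j),0.21+0.00j,-0.09j]] + [[(0.18-0j),-0.01-0.00j,(0.38-0j)], [-0.01+0.00j,0j,(-0.01+0j)], [0.38-0.00j,(-0.01-0j),(0.82-0j)]]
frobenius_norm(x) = 1.73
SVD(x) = [[-0.28, -0.94, -0.19], [-0.57, 0.0, 0.82], [-0.77, 0.34, -0.54]] @ diag([1.0029530349423328, 0.9993187695796808, 0.996617883878127]) @ [[-0.87, -0.09, -0.49], [-0.08, 1.0, -0.05], [0.49, -0.01, -0.87]]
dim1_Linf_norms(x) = [0.91, 0.9, 0.83]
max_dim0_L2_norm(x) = 1.0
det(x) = 1.00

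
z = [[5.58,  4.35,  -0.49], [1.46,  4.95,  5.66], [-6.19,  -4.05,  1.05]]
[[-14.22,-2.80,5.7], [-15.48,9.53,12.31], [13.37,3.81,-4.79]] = z@[[-0.13,  0.03,  0.08],  [-3.1,  -0.45,  1.32],  [0.01,  2.07,  1.0]]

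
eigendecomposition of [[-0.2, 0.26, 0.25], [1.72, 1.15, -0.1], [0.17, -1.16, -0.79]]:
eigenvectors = [[-0.07, -0.37, -0.30], [-0.88, 0.48, 0.26], [0.47, -0.79, 0.92]]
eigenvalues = [1.34, -0.0, -1.18]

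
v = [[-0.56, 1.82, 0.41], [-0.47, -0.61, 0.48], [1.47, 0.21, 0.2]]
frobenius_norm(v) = 2.62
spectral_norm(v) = 1.99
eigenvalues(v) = [(0.93+0j), (-0.95+1.06j), (-0.95-1.06j)]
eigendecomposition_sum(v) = [[0.21+0.00j,(0.28-0j),(0.3+0j)],[0.07+0.00j,0.10-0.00j,0.10+0.00j],[0.43+0.00j,0.60-0.00j,0.63+0.00j]] + [[(-0.38+0.4j),0.77+0.40j,0.05-0.26j],[(-0.27-0.32j),-0.35+0.54j,0.19+0.06j],[0.52+0.02j,-0.19-0.78j,-0.22+0.12j]] + [[(-0.38-0.4j), 0.77-0.40j, 0.05+0.26j],  [(-0.27+0.32j), (-0.35-0.54j), 0.19-0.06j],  [(0.52-0.02j), (-0.19+0.78j), (-0.22-0.12j)]]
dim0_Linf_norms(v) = [1.47, 1.82, 0.48]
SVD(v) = [[-0.98, 0.05, 0.21], [0.17, -0.4, 0.90], [0.13, 0.91, 0.39]] @ diag([1.9892871375541412, 1.5949624728884657, 0.6011084714418525]) @ [[0.33, -0.93, -0.15], [0.94, 0.33, 0.01], [0.04, -0.14, 0.99]]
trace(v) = -0.97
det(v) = 1.91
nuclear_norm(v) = 4.19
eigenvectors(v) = [[(-0.43+0j), 0.64+0.00j, (0.64-0j)], [(-0.15+0j), (-0.05+0.48j), -0.05-0.48j], [-0.89+0.00j, -0.39-0.45j, (-0.39+0.45j)]]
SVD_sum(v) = [[-0.64,1.81,0.28], [0.11,-0.32,-0.05], [0.09,-0.24,-0.04]] + [[0.08,0.03,0.00],[-0.61,-0.22,-0.00],[1.37,0.49,0.01]] + [[0.01, -0.02, 0.13],[0.02, -0.08, 0.53],[0.01, -0.03, 0.23]]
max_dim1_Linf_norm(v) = 1.82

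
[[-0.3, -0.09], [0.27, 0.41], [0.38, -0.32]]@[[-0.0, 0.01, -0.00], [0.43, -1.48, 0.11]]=[[-0.04, 0.13, -0.01],  [0.18, -0.60, 0.05],  [-0.14, 0.48, -0.04]]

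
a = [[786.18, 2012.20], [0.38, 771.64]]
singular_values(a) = [2278.54, 265.91]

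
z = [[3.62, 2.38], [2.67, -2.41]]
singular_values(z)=[4.55, 3.31]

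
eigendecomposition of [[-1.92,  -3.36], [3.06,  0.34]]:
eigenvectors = [[(0.72+0j), 0.72-0.00j], [-0.24-0.65j, -0.24+0.65j]]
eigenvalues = [(-0.79+3j), (-0.79-3j)]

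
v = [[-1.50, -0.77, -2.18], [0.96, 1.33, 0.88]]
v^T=[[-1.5, 0.96], [-0.77, 1.33], [-2.18, 0.88]]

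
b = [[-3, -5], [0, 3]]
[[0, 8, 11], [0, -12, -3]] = b @ [[0, 4, -2], [0, -4, -1]]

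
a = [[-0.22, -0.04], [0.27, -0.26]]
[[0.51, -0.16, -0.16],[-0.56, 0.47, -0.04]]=a @ [[-2.29, 0.88, 0.59], [-0.22, -0.9, 0.76]]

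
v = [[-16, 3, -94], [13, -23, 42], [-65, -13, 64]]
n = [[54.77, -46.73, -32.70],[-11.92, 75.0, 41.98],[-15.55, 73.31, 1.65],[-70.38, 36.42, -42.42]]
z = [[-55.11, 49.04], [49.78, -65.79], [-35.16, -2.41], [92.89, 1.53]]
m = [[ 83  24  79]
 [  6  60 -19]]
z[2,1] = -2.41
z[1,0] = 49.78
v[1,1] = -23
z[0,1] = 49.04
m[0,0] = 83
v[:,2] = [-94, 42, 64]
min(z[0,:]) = -55.11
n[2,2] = 1.65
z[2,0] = -35.16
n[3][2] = -42.42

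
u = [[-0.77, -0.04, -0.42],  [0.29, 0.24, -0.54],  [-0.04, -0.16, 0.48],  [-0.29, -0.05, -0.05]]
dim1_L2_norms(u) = [0.88, 0.66, 0.51, 0.3]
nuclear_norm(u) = 1.76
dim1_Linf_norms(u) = [0.77, 0.54, 0.48, 0.29]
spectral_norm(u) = 0.95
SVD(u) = [[-0.9,0.25,-0.19],[-0.15,-0.79,-0.57],[0.31,0.51,-0.8],[-0.26,0.2,0.05]] @ diag([0.9475362089061378, 0.8081258038851926, 0.002796051983601992]) @ [[0.75,  -0.04,  0.66],[-0.62,  -0.36,  0.69],[0.21,  -0.93,  -0.3]]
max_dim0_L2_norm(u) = 0.87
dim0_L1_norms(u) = [1.39, 0.49, 1.49]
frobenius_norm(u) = 1.25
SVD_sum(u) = [[-0.64, 0.03, -0.56], [-0.11, 0.01, -0.10], [0.22, -0.01, 0.19], [-0.19, 0.01, -0.16]] + [[-0.13, -0.07, 0.14], [0.40, 0.23, -0.44], [-0.26, -0.15, 0.29], [-0.10, -0.06, 0.11]] + [[-0.00,0.0,0.0],  [-0.0,0.00,0.0],  [-0.00,0.0,0.00],  [0.00,-0.00,-0.00]]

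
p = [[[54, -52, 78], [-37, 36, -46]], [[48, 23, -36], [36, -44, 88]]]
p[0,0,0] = 54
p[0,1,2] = -46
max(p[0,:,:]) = 78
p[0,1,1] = 36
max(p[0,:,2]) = 78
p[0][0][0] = 54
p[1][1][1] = -44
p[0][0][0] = 54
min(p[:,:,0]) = -37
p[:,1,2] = [-46, 88]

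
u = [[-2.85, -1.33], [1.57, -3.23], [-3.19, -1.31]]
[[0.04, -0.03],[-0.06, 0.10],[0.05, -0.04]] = u @ [[-0.02, 0.02], [0.01, -0.02]]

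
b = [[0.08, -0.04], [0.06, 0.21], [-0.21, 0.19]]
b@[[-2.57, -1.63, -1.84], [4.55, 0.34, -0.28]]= [[-0.39, -0.14, -0.14],  [0.80, -0.03, -0.17],  [1.4, 0.41, 0.33]]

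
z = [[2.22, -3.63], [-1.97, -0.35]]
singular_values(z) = [4.33, 1.83]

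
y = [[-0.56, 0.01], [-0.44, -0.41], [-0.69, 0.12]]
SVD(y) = [[-0.56, 0.18],[-0.48, -0.86],[-0.67, 0.47]] @ diag([0.9968624600221435, 0.4149279886903266]) @ [[0.99,0.11], [-0.11,0.99]]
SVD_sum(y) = [[-0.55,-0.06], [-0.48,-0.05], [-0.67,-0.08]] + [[-0.01, 0.07], [0.04, -0.36], [-0.02, 0.20]]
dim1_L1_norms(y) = [0.57, 0.85, 0.81]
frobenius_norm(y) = 1.08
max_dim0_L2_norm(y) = 0.99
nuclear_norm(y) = 1.41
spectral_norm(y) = 1.00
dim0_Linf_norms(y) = [0.69, 0.41]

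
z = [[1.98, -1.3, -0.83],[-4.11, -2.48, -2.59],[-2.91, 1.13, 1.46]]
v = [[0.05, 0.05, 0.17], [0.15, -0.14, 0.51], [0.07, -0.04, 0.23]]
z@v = [[-0.15, 0.31, -0.52], [-0.76, 0.25, -2.56], [0.13, -0.36, 0.42]]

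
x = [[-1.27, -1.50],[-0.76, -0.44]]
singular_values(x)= [2.14, 0.27]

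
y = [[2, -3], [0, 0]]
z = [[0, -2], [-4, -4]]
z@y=[[0, 0], [-8, 12]]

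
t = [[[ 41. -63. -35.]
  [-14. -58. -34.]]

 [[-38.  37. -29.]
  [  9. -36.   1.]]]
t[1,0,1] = 37.0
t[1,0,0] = -38.0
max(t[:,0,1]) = 37.0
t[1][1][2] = 1.0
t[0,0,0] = 41.0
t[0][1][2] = -34.0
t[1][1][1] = -36.0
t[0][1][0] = -14.0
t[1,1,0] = 9.0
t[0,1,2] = -34.0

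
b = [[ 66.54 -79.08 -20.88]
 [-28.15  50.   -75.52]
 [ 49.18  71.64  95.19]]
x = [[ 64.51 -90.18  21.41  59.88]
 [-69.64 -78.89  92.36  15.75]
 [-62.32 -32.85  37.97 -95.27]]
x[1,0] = -69.64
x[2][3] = -95.27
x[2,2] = 37.97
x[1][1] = -78.89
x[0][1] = -90.18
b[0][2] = -20.88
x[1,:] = [-69.64, -78.89, 92.36, 15.75]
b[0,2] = -20.88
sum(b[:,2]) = -1.2099999999999937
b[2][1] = 71.64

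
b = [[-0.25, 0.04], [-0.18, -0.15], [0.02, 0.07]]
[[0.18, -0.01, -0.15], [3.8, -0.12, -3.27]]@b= [[-0.05, -0.00], [-0.99, -0.06]]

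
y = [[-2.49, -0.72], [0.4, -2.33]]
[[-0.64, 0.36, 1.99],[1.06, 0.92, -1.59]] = y @ [[0.37, -0.03, -0.95], [-0.39, -0.4, 0.52]]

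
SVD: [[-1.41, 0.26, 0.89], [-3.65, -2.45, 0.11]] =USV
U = [[-0.25, -0.97], [-0.97, 0.25]]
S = [4.53, 1.28]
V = [[0.86, 0.51, -0.07], [0.35, -0.68, -0.65]]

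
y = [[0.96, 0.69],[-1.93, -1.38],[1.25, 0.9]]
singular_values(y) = [3.07, 0.0]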